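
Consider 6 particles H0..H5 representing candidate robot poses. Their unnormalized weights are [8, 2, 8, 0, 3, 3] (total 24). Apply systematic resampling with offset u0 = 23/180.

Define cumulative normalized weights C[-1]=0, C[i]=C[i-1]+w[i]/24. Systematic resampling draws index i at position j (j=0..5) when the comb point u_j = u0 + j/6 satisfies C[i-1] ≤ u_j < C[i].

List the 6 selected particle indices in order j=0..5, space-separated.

0 0 2 2 4 5

C = [1/3, 5/12, 3/4, 3/4, 7/8, 1]
j=0: u_0=23/180 ∈ [0, 1/3) → index 0
j=1: u_1=53/180 ∈ [0, 1/3) → index 0
j=2: u_2=83/180 ∈ [5/12, 3/4) → index 2
j=3: u_3=113/180 ∈ [5/12, 3/4) → index 2
j=4: u_4=143/180 ∈ [3/4, 7/8) → index 4
j=5: u_5=173/180 ∈ [7/8, 1) → index 5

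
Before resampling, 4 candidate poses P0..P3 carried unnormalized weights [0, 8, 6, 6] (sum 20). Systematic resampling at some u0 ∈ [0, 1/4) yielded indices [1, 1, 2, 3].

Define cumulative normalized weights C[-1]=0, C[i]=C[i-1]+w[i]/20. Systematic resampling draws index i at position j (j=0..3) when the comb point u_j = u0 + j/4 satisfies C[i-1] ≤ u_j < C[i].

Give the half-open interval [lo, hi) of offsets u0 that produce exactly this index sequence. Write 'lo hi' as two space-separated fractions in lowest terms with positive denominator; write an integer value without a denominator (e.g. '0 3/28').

0 3/20

C = [0, 2/5, 7/10, 1]
j=0 picked index 1: u0 ∈ [0, 2/5)
j=1 picked index 1: u0 ∈ [-1/4, 3/20)
j=2 picked index 2: u0 ∈ [-1/10, 1/5)
j=3 picked index 3: u0 ∈ [-1/20, 1/4)
intersection: [0, 3/20)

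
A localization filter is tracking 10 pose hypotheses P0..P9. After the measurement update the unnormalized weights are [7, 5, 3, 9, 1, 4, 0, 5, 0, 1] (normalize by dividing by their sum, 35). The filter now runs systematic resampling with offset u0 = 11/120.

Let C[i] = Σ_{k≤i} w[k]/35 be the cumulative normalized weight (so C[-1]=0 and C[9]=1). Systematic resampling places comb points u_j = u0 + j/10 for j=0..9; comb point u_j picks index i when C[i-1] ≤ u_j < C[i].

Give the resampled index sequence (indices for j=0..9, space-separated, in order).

0 0 1 2 3 3 4 5 7 9

C = [1/5, 12/35, 3/7, 24/35, 5/7, 29/35, 29/35, 34/35, 34/35, 1]
j=0: u_0=11/120 ∈ [0, 1/5) → index 0
j=1: u_1=23/120 ∈ [0, 1/5) → index 0
j=2: u_2=7/24 ∈ [1/5, 12/35) → index 1
j=3: u_3=47/120 ∈ [12/35, 3/7) → index 2
j=4: u_4=59/120 ∈ [3/7, 24/35) → index 3
j=5: u_5=71/120 ∈ [3/7, 24/35) → index 3
j=6: u_6=83/120 ∈ [24/35, 5/7) → index 4
j=7: u_7=19/24 ∈ [5/7, 29/35) → index 5
j=8: u_8=107/120 ∈ [29/35, 34/35) → index 7
j=9: u_9=119/120 ∈ [34/35, 1) → index 9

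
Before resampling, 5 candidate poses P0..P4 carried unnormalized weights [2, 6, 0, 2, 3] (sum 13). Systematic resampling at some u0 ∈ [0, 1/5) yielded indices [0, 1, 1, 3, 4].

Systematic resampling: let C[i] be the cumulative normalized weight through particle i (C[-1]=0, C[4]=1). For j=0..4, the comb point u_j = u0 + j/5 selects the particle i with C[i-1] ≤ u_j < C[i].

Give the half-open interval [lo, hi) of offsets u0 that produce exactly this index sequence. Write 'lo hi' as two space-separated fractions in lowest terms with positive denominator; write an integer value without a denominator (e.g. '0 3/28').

1/65 2/13

C = [2/13, 8/13, 8/13, 10/13, 1]
j=0 picked index 0: u0 ∈ [0, 2/13)
j=1 picked index 1: u0 ∈ [-3/65, 27/65)
j=2 picked index 1: u0 ∈ [-16/65, 14/65)
j=3 picked index 3: u0 ∈ [1/65, 11/65)
j=4 picked index 4: u0 ∈ [-2/65, 1/5)
intersection: [1/65, 2/13)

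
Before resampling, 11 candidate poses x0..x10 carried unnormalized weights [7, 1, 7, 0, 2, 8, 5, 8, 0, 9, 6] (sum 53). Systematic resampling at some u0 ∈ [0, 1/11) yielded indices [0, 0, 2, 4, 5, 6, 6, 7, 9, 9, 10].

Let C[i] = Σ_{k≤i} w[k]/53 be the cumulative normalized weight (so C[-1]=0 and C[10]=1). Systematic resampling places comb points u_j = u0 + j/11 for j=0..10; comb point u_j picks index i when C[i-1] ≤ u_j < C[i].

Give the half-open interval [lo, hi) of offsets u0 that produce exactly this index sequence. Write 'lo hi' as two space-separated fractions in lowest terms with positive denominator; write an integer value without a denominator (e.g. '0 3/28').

10/583 12/583

C = [7/53, 8/53, 15/53, 15/53, 17/53, 25/53, 30/53, 38/53, 38/53, 47/53, 1]
j=0 picked index 0: u0 ∈ [0, 7/53)
j=1 picked index 0: u0 ∈ [-1/11, 24/583)
j=2 picked index 2: u0 ∈ [-18/583, 59/583)
j=3 picked index 4: u0 ∈ [6/583, 28/583)
j=4 picked index 5: u0 ∈ [-25/583, 63/583)
j=5 picked index 6: u0 ∈ [10/583, 65/583)
j=6 picked index 6: u0 ∈ [-43/583, 12/583)
j=7 picked index 7: u0 ∈ [-41/583, 47/583)
j=8 picked index 9: u0 ∈ [-6/583, 93/583)
j=9 picked index 9: u0 ∈ [-59/583, 40/583)
j=10 picked index 10: u0 ∈ [-13/583, 1/11)
intersection: [10/583, 12/583)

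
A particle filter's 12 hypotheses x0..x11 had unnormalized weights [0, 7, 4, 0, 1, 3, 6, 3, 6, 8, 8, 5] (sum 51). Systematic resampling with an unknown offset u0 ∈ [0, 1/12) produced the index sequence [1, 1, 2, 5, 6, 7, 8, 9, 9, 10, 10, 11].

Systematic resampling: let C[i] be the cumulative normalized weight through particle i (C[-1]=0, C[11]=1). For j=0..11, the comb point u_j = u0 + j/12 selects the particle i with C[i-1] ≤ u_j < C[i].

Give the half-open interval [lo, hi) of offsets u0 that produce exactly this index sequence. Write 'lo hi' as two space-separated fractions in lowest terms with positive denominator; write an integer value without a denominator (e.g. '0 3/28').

1/204 3/68

C = [0, 7/51, 11/51, 11/51, 4/17, 5/17, 7/17, 8/17, 10/17, 38/51, 46/51, 1]
j=0 picked index 1: u0 ∈ [0, 7/51)
j=1 picked index 1: u0 ∈ [-1/12, 11/204)
j=2 picked index 2: u0 ∈ [-1/34, 5/102)
j=3 picked index 5: u0 ∈ [-1/68, 3/68)
j=4 picked index 6: u0 ∈ [-2/51, 4/51)
j=5 picked index 7: u0 ∈ [-1/204, 11/204)
j=6 picked index 8: u0 ∈ [-1/34, 3/34)
j=7 picked index 9: u0 ∈ [1/204, 11/68)
j=8 picked index 9: u0 ∈ [-4/51, 4/51)
j=9 picked index 10: u0 ∈ [-1/204, 31/204)
j=10 picked index 10: u0 ∈ [-3/34, 7/102)
j=11 picked index 11: u0 ∈ [-1/68, 1/12)
intersection: [1/204, 3/68)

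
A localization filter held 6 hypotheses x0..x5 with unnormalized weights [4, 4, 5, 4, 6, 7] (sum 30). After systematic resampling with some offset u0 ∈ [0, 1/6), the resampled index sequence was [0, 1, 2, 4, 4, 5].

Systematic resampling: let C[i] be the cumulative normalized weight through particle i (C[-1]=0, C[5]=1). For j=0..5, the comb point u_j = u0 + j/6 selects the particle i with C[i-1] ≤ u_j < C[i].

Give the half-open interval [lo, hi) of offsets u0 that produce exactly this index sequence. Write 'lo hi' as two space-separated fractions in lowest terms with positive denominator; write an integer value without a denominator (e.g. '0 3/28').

C = [2/15, 4/15, 13/30, 17/30, 23/30, 1]
j=0 picked index 0: u0 ∈ [0, 2/15)
j=1 picked index 1: u0 ∈ [-1/30, 1/10)
j=2 picked index 2: u0 ∈ [-1/15, 1/10)
j=3 picked index 4: u0 ∈ [1/15, 4/15)
j=4 picked index 4: u0 ∈ [-1/10, 1/10)
j=5 picked index 5: u0 ∈ [-1/15, 1/6)
intersection: [1/15, 1/10)

1/15 1/10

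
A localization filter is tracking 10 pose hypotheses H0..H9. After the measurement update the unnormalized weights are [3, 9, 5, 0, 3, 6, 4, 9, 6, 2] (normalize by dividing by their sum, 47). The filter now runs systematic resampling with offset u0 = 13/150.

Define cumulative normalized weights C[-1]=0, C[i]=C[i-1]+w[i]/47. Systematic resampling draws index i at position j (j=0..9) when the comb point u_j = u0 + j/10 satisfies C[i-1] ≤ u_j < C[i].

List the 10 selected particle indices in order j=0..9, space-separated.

1 1 2 4 5 6 7 7 8 9

C = [3/47, 12/47, 17/47, 17/47, 20/47, 26/47, 30/47, 39/47, 45/47, 1]
j=0: u_0=13/150 ∈ [3/47, 12/47) → index 1
j=1: u_1=14/75 ∈ [3/47, 12/47) → index 1
j=2: u_2=43/150 ∈ [12/47, 17/47) → index 2
j=3: u_3=29/75 ∈ [17/47, 20/47) → index 4
j=4: u_4=73/150 ∈ [20/47, 26/47) → index 5
j=5: u_5=44/75 ∈ [26/47, 30/47) → index 6
j=6: u_6=103/150 ∈ [30/47, 39/47) → index 7
j=7: u_7=59/75 ∈ [30/47, 39/47) → index 7
j=8: u_8=133/150 ∈ [39/47, 45/47) → index 8
j=9: u_9=74/75 ∈ [45/47, 1) → index 9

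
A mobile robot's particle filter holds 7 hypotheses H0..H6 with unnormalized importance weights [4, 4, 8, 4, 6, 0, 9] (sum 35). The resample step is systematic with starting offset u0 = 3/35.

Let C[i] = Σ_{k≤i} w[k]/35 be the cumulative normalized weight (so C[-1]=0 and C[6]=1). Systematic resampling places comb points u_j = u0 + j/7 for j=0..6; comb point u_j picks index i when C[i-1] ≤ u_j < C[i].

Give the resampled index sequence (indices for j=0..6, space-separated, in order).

C = [4/35, 8/35, 16/35, 4/7, 26/35, 26/35, 1]
j=0: u_0=3/35 ∈ [0, 4/35) → index 0
j=1: u_1=8/35 ∈ [8/35, 16/35) → index 2
j=2: u_2=13/35 ∈ [8/35, 16/35) → index 2
j=3: u_3=18/35 ∈ [16/35, 4/7) → index 3
j=4: u_4=23/35 ∈ [4/7, 26/35) → index 4
j=5: u_5=4/5 ∈ [26/35, 1) → index 6
j=6: u_6=33/35 ∈ [26/35, 1) → index 6

0 2 2 3 4 6 6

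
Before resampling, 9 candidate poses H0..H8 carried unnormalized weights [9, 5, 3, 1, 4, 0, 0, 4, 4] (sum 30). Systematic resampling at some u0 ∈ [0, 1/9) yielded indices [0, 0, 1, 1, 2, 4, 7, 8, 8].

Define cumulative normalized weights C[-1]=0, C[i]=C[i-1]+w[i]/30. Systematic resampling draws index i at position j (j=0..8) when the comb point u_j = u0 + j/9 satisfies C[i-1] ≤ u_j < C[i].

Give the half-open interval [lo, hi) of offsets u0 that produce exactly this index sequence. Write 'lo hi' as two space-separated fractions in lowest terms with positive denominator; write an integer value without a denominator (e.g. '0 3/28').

4/45 1/9

C = [3/10, 7/15, 17/30, 3/5, 11/15, 11/15, 11/15, 13/15, 1]
j=0 picked index 0: u0 ∈ [0, 3/10)
j=1 picked index 0: u0 ∈ [-1/9, 17/90)
j=2 picked index 1: u0 ∈ [7/90, 11/45)
j=3 picked index 1: u0 ∈ [-1/30, 2/15)
j=4 picked index 2: u0 ∈ [1/45, 11/90)
j=5 picked index 4: u0 ∈ [2/45, 8/45)
j=6 picked index 7: u0 ∈ [1/15, 1/5)
j=7 picked index 8: u0 ∈ [4/45, 2/9)
j=8 picked index 8: u0 ∈ [-1/45, 1/9)
intersection: [4/45, 1/9)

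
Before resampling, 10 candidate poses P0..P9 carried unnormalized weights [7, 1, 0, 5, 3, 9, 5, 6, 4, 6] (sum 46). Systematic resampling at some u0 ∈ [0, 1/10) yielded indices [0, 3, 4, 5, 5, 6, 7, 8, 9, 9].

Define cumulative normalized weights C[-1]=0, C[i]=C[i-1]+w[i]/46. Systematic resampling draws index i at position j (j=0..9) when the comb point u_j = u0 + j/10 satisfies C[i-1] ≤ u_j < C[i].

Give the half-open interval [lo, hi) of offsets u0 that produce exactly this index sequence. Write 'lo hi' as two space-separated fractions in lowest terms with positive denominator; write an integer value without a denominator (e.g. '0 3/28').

C = [7/46, 4/23, 4/23, 13/46, 8/23, 25/46, 15/23, 18/23, 20/23, 1]
j=0 picked index 0: u0 ∈ [0, 7/46)
j=1 picked index 3: u0 ∈ [17/230, 21/115)
j=2 picked index 4: u0 ∈ [19/230, 17/115)
j=3 picked index 5: u0 ∈ [11/230, 28/115)
j=4 picked index 5: u0 ∈ [-6/115, 33/230)
j=5 picked index 6: u0 ∈ [1/23, 7/46)
j=6 picked index 7: u0 ∈ [6/115, 21/115)
j=7 picked index 8: u0 ∈ [19/230, 39/230)
j=8 picked index 9: u0 ∈ [8/115, 1/5)
j=9 picked index 9: u0 ∈ [-7/230, 1/10)
intersection: [19/230, 1/10)

19/230 1/10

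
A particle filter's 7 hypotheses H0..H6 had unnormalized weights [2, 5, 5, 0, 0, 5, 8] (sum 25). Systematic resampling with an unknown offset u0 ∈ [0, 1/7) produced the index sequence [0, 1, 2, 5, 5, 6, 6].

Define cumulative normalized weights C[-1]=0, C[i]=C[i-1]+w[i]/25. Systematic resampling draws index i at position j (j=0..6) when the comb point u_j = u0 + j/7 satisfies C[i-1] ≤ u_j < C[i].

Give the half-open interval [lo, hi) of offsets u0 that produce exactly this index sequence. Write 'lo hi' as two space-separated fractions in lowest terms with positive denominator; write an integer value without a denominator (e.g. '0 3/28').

9/175 2/25

C = [2/25, 7/25, 12/25, 12/25, 12/25, 17/25, 1]
j=0 picked index 0: u0 ∈ [0, 2/25)
j=1 picked index 1: u0 ∈ [-11/175, 24/175)
j=2 picked index 2: u0 ∈ [-1/175, 34/175)
j=3 picked index 5: u0 ∈ [9/175, 44/175)
j=4 picked index 5: u0 ∈ [-16/175, 19/175)
j=5 picked index 6: u0 ∈ [-6/175, 2/7)
j=6 picked index 6: u0 ∈ [-31/175, 1/7)
intersection: [9/175, 2/25)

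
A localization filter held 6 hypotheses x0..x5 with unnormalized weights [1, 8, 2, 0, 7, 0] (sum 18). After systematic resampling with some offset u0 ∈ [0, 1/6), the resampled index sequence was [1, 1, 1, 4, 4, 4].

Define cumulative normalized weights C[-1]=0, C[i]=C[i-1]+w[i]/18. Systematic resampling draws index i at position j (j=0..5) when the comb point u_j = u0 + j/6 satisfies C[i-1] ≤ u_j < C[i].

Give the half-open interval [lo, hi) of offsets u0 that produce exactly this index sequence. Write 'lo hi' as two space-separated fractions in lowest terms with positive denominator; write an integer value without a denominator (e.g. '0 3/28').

C = [1/18, 1/2, 11/18, 11/18, 1, 1]
j=0 picked index 1: u0 ∈ [1/18, 1/2)
j=1 picked index 1: u0 ∈ [-1/9, 1/3)
j=2 picked index 1: u0 ∈ [-5/18, 1/6)
j=3 picked index 4: u0 ∈ [1/9, 1/2)
j=4 picked index 4: u0 ∈ [-1/18, 1/3)
j=5 picked index 4: u0 ∈ [-2/9, 1/6)
intersection: [1/9, 1/6)

1/9 1/6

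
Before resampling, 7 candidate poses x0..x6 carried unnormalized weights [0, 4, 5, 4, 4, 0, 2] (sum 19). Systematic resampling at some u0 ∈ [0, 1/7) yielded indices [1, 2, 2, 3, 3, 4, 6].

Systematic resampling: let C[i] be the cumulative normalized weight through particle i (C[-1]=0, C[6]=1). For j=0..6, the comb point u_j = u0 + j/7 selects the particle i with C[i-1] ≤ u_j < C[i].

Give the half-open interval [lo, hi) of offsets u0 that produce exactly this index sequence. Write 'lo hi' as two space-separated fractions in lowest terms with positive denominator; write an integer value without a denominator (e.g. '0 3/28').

9/133 15/133

C = [0, 4/19, 9/19, 13/19, 17/19, 17/19, 1]
j=0 picked index 1: u0 ∈ [0, 4/19)
j=1 picked index 2: u0 ∈ [9/133, 44/133)
j=2 picked index 2: u0 ∈ [-10/133, 25/133)
j=3 picked index 3: u0 ∈ [6/133, 34/133)
j=4 picked index 3: u0 ∈ [-13/133, 15/133)
j=5 picked index 4: u0 ∈ [-4/133, 24/133)
j=6 picked index 6: u0 ∈ [5/133, 1/7)
intersection: [9/133, 15/133)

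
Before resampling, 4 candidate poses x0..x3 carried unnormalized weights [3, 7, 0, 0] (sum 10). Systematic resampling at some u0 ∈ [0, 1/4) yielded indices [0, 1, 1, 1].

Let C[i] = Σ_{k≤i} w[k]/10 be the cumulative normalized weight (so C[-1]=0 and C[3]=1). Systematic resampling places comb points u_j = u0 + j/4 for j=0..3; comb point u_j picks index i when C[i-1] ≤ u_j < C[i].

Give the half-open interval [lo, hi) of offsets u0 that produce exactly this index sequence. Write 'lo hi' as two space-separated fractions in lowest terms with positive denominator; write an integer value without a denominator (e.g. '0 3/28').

C = [3/10, 1, 1, 1]
j=0 picked index 0: u0 ∈ [0, 3/10)
j=1 picked index 1: u0 ∈ [1/20, 3/4)
j=2 picked index 1: u0 ∈ [-1/5, 1/2)
j=3 picked index 1: u0 ∈ [-9/20, 1/4)
intersection: [1/20, 1/4)

1/20 1/4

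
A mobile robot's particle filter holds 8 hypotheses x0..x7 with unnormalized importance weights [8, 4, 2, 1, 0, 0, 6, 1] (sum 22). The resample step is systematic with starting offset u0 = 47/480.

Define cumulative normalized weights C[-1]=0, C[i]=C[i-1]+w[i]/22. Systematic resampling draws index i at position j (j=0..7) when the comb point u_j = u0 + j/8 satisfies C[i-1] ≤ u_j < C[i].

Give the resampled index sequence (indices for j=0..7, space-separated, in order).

C = [4/11, 6/11, 7/11, 15/22, 15/22, 15/22, 21/22, 1]
j=0: u_0=47/480 ∈ [0, 4/11) → index 0
j=1: u_1=107/480 ∈ [0, 4/11) → index 0
j=2: u_2=167/480 ∈ [0, 4/11) → index 0
j=3: u_3=227/480 ∈ [4/11, 6/11) → index 1
j=4: u_4=287/480 ∈ [6/11, 7/11) → index 2
j=5: u_5=347/480 ∈ [15/22, 21/22) → index 6
j=6: u_6=407/480 ∈ [15/22, 21/22) → index 6
j=7: u_7=467/480 ∈ [21/22, 1) → index 7

0 0 0 1 2 6 6 7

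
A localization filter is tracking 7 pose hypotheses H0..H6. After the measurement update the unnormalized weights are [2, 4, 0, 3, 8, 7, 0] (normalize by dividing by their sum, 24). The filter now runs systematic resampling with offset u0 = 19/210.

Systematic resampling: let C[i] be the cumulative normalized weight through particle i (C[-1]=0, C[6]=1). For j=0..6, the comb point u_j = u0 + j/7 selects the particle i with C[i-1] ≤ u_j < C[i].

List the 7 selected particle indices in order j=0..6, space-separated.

C = [1/12, 1/4, 1/4, 3/8, 17/24, 1, 1]
j=0: u_0=19/210 ∈ [1/12, 1/4) → index 1
j=1: u_1=7/30 ∈ [1/12, 1/4) → index 1
j=2: u_2=79/210 ∈ [3/8, 17/24) → index 4
j=3: u_3=109/210 ∈ [3/8, 17/24) → index 4
j=4: u_4=139/210 ∈ [3/8, 17/24) → index 4
j=5: u_5=169/210 ∈ [17/24, 1) → index 5
j=6: u_6=199/210 ∈ [17/24, 1) → index 5

1 1 4 4 4 5 5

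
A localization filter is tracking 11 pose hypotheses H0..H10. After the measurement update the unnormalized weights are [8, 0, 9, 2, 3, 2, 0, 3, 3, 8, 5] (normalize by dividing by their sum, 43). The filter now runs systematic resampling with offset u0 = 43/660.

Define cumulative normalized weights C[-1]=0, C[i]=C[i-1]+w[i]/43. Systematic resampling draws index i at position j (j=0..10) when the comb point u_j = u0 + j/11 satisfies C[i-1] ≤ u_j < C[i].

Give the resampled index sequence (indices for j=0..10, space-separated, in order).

C = [8/43, 8/43, 17/43, 19/43, 22/43, 24/43, 24/43, 27/43, 30/43, 38/43, 1]
j=0: u_0=43/660 ∈ [0, 8/43) → index 0
j=1: u_1=103/660 ∈ [0, 8/43) → index 0
j=2: u_2=163/660 ∈ [8/43, 17/43) → index 2
j=3: u_3=223/660 ∈ [8/43, 17/43) → index 2
j=4: u_4=283/660 ∈ [17/43, 19/43) → index 3
j=5: u_5=343/660 ∈ [22/43, 24/43) → index 5
j=6: u_6=403/660 ∈ [24/43, 27/43) → index 7
j=7: u_7=463/660 ∈ [30/43, 38/43) → index 9
j=8: u_8=523/660 ∈ [30/43, 38/43) → index 9
j=9: u_9=53/60 ∈ [30/43, 38/43) → index 9
j=10: u_10=643/660 ∈ [38/43, 1) → index 10

0 0 2 2 3 5 7 9 9 9 10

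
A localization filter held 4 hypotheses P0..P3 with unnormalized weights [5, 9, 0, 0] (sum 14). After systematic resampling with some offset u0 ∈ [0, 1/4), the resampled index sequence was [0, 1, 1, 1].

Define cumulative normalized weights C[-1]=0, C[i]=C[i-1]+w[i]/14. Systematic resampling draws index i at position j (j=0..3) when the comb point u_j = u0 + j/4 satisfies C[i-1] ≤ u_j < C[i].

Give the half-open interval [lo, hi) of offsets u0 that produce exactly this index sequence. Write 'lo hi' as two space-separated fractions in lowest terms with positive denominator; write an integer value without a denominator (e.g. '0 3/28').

3/28 1/4

C = [5/14, 1, 1, 1]
j=0 picked index 0: u0 ∈ [0, 5/14)
j=1 picked index 1: u0 ∈ [3/28, 3/4)
j=2 picked index 1: u0 ∈ [-1/7, 1/2)
j=3 picked index 1: u0 ∈ [-11/28, 1/4)
intersection: [3/28, 1/4)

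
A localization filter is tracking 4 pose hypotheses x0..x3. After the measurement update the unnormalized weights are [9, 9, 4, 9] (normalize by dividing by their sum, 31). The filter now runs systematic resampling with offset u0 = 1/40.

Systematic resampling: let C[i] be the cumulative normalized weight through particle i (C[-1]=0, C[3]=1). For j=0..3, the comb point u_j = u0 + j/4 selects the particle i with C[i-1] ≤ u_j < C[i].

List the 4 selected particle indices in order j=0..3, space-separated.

0 0 1 3

C = [9/31, 18/31, 22/31, 1]
j=0: u_0=1/40 ∈ [0, 9/31) → index 0
j=1: u_1=11/40 ∈ [0, 9/31) → index 0
j=2: u_2=21/40 ∈ [9/31, 18/31) → index 1
j=3: u_3=31/40 ∈ [22/31, 1) → index 3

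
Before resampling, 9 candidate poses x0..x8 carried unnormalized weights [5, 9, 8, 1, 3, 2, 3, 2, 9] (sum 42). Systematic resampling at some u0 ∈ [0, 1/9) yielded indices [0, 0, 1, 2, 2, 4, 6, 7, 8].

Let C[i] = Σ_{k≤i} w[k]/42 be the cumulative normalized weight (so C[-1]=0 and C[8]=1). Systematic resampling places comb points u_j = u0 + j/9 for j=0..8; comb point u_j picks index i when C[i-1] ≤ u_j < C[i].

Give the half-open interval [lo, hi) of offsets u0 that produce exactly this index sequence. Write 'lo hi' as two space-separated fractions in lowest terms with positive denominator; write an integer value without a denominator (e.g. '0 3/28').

C = [5/42, 1/3, 11/21, 23/42, 13/21, 2/3, 31/42, 11/14, 1]
j=0 picked index 0: u0 ∈ [0, 5/42)
j=1 picked index 0: u0 ∈ [-1/9, 1/126)
j=2 picked index 1: u0 ∈ [-13/126, 1/9)
j=3 picked index 2: u0 ∈ [0, 4/21)
j=4 picked index 2: u0 ∈ [-1/9, 5/63)
j=5 picked index 4: u0 ∈ [-1/126, 4/63)
j=6 picked index 6: u0 ∈ [0, 1/14)
j=7 picked index 7: u0 ∈ [-5/126, 1/126)
j=8 picked index 8: u0 ∈ [-13/126, 1/9)
intersection: [0, 1/126)

0 1/126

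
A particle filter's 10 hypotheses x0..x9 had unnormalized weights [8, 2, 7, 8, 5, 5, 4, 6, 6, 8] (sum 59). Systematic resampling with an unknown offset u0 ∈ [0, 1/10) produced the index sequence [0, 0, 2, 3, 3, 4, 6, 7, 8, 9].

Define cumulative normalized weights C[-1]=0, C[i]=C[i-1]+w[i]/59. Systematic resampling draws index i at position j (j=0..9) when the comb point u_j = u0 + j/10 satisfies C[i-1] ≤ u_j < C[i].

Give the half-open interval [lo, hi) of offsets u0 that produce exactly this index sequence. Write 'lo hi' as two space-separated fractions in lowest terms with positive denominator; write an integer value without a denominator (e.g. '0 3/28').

0 1/118

C = [8/59, 10/59, 17/59, 25/59, 30/59, 35/59, 39/59, 45/59, 51/59, 1]
j=0 picked index 0: u0 ∈ [0, 8/59)
j=1 picked index 0: u0 ∈ [-1/10, 21/590)
j=2 picked index 2: u0 ∈ [-9/295, 26/295)
j=3 picked index 3: u0 ∈ [-7/590, 73/590)
j=4 picked index 3: u0 ∈ [-33/295, 7/295)
j=5 picked index 4: u0 ∈ [-9/118, 1/118)
j=6 picked index 6: u0 ∈ [-2/295, 18/295)
j=7 picked index 7: u0 ∈ [-23/590, 37/590)
j=8 picked index 8: u0 ∈ [-11/295, 19/295)
j=9 picked index 9: u0 ∈ [-21/590, 1/10)
intersection: [0, 1/118)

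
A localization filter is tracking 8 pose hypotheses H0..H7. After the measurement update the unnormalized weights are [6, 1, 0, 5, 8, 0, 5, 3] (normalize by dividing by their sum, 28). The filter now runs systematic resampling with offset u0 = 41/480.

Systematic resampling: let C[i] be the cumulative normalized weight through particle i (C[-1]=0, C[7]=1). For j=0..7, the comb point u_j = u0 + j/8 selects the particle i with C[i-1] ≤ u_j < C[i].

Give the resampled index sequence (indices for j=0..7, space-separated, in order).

0 0 3 4 4 4 6 7

C = [3/14, 1/4, 1/4, 3/7, 5/7, 5/7, 25/28, 1]
j=0: u_0=41/480 ∈ [0, 3/14) → index 0
j=1: u_1=101/480 ∈ [0, 3/14) → index 0
j=2: u_2=161/480 ∈ [1/4, 3/7) → index 3
j=3: u_3=221/480 ∈ [3/7, 5/7) → index 4
j=4: u_4=281/480 ∈ [3/7, 5/7) → index 4
j=5: u_5=341/480 ∈ [3/7, 5/7) → index 4
j=6: u_6=401/480 ∈ [5/7, 25/28) → index 6
j=7: u_7=461/480 ∈ [25/28, 1) → index 7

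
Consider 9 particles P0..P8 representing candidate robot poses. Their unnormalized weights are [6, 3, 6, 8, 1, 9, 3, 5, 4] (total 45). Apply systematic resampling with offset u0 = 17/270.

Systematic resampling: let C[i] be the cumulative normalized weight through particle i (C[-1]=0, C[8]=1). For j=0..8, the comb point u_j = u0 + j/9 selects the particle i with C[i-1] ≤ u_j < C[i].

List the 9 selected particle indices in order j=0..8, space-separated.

0 1 2 3 3 5 5 7 8

C = [2/15, 1/5, 1/3, 23/45, 8/15, 11/15, 4/5, 41/45, 1]
j=0: u_0=17/270 ∈ [0, 2/15) → index 0
j=1: u_1=47/270 ∈ [2/15, 1/5) → index 1
j=2: u_2=77/270 ∈ [1/5, 1/3) → index 2
j=3: u_3=107/270 ∈ [1/3, 23/45) → index 3
j=4: u_4=137/270 ∈ [1/3, 23/45) → index 3
j=5: u_5=167/270 ∈ [8/15, 11/15) → index 5
j=6: u_6=197/270 ∈ [8/15, 11/15) → index 5
j=7: u_7=227/270 ∈ [4/5, 41/45) → index 7
j=8: u_8=257/270 ∈ [41/45, 1) → index 8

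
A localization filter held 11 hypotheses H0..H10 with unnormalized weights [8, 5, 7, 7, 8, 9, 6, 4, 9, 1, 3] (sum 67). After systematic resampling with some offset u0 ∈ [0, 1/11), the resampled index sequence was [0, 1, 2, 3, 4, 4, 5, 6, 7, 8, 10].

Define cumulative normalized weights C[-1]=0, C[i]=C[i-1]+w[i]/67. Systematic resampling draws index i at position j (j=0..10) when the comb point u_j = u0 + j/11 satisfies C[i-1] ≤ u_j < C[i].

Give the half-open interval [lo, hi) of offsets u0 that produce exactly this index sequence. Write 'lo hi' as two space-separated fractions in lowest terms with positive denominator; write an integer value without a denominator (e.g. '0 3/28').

C = [8/67, 13/67, 20/67, 27/67, 35/67, 44/67, 50/67, 54/67, 63/67, 64/67, 1]
j=0 picked index 0: u0 ∈ [0, 8/67)
j=1 picked index 1: u0 ∈ [21/737, 76/737)
j=2 picked index 2: u0 ∈ [9/737, 86/737)
j=3 picked index 3: u0 ∈ [19/737, 96/737)
j=4 picked index 4: u0 ∈ [29/737, 117/737)
j=5 picked index 4: u0 ∈ [-38/737, 50/737)
j=6 picked index 5: u0 ∈ [-17/737, 82/737)
j=7 picked index 6: u0 ∈ [15/737, 81/737)
j=8 picked index 7: u0 ∈ [14/737, 58/737)
j=9 picked index 8: u0 ∈ [-9/737, 90/737)
j=10 picked index 10: u0 ∈ [34/737, 1/11)
intersection: [34/737, 50/737)

34/737 50/737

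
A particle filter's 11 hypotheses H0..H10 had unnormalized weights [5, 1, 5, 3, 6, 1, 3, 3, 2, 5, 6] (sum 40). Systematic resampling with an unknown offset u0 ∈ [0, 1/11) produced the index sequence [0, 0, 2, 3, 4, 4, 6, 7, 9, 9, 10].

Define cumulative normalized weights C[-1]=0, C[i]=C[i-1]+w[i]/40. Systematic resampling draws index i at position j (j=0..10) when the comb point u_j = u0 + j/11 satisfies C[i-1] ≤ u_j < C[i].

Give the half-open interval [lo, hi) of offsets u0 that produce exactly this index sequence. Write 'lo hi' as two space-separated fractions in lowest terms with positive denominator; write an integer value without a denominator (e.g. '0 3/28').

1/440 7/220

C = [1/8, 3/20, 11/40, 7/20, 1/2, 21/40, 3/5, 27/40, 29/40, 17/20, 1]
j=0 picked index 0: u0 ∈ [0, 1/8)
j=1 picked index 0: u0 ∈ [-1/11, 3/88)
j=2 picked index 2: u0 ∈ [-7/220, 41/440)
j=3 picked index 3: u0 ∈ [1/440, 17/220)
j=4 picked index 4: u0 ∈ [-3/220, 3/22)
j=5 picked index 4: u0 ∈ [-23/220, 1/22)
j=6 picked index 6: u0 ∈ [-9/440, 3/55)
j=7 picked index 7: u0 ∈ [-2/55, 17/440)
j=8 picked index 9: u0 ∈ [-1/440, 27/220)
j=9 picked index 9: u0 ∈ [-41/440, 7/220)
j=10 picked index 10: u0 ∈ [-13/220, 1/11)
intersection: [1/440, 7/220)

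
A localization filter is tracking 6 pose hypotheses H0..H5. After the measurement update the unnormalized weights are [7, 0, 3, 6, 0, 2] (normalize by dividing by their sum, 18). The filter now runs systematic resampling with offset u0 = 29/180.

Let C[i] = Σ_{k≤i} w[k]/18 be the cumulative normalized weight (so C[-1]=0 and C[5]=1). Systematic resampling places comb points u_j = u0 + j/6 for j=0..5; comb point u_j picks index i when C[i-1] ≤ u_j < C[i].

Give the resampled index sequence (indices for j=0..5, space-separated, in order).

C = [7/18, 7/18, 5/9, 8/9, 8/9, 1]
j=0: u_0=29/180 ∈ [0, 7/18) → index 0
j=1: u_1=59/180 ∈ [0, 7/18) → index 0
j=2: u_2=89/180 ∈ [7/18, 5/9) → index 2
j=3: u_3=119/180 ∈ [5/9, 8/9) → index 3
j=4: u_4=149/180 ∈ [5/9, 8/9) → index 3
j=5: u_5=179/180 ∈ [8/9, 1) → index 5

0 0 2 3 3 5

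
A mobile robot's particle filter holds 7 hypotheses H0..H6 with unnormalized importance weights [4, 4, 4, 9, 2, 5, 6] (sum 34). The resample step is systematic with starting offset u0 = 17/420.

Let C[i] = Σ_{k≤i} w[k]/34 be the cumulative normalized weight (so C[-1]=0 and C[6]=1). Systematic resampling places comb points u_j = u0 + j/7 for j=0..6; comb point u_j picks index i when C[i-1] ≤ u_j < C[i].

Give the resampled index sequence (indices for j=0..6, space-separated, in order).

0 1 2 3 3 5 6

C = [2/17, 4/17, 6/17, 21/34, 23/34, 14/17, 1]
j=0: u_0=17/420 ∈ [0, 2/17) → index 0
j=1: u_1=11/60 ∈ [2/17, 4/17) → index 1
j=2: u_2=137/420 ∈ [4/17, 6/17) → index 2
j=3: u_3=197/420 ∈ [6/17, 21/34) → index 3
j=4: u_4=257/420 ∈ [6/17, 21/34) → index 3
j=5: u_5=317/420 ∈ [23/34, 14/17) → index 5
j=6: u_6=377/420 ∈ [14/17, 1) → index 6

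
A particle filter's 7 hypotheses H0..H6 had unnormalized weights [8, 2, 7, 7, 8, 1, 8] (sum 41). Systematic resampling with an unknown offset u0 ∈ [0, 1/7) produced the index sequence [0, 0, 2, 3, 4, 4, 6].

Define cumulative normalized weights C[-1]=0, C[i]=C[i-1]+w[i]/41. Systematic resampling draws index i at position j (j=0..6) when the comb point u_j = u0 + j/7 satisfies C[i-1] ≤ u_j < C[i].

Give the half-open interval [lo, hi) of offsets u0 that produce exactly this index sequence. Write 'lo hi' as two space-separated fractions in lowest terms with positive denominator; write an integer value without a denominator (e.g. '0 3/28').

C = [8/41, 10/41, 17/41, 24/41, 32/41, 33/41, 1]
j=0 picked index 0: u0 ∈ [0, 8/41)
j=1 picked index 0: u0 ∈ [-1/7, 15/287)
j=2 picked index 2: u0 ∈ [-12/287, 37/287)
j=3 picked index 3: u0 ∈ [-4/287, 45/287)
j=4 picked index 4: u0 ∈ [4/287, 60/287)
j=5 picked index 4: u0 ∈ [-37/287, 19/287)
j=6 picked index 6: u0 ∈ [-15/287, 1/7)
intersection: [4/287, 15/287)

4/287 15/287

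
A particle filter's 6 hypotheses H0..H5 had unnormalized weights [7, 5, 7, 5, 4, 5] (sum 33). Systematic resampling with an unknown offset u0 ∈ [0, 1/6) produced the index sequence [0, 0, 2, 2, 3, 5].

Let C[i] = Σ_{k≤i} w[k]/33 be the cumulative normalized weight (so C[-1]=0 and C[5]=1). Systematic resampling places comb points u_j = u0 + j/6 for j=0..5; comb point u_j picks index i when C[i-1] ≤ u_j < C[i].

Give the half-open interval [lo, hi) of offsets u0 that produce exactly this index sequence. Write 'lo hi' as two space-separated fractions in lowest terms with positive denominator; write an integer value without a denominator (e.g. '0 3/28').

C = [7/33, 4/11, 19/33, 8/11, 28/33, 1]
j=0 picked index 0: u0 ∈ [0, 7/33)
j=1 picked index 0: u0 ∈ [-1/6, 1/22)
j=2 picked index 2: u0 ∈ [1/33, 8/33)
j=3 picked index 2: u0 ∈ [-3/22, 5/66)
j=4 picked index 3: u0 ∈ [-1/11, 2/33)
j=5 picked index 5: u0 ∈ [1/66, 1/6)
intersection: [1/33, 1/22)

1/33 1/22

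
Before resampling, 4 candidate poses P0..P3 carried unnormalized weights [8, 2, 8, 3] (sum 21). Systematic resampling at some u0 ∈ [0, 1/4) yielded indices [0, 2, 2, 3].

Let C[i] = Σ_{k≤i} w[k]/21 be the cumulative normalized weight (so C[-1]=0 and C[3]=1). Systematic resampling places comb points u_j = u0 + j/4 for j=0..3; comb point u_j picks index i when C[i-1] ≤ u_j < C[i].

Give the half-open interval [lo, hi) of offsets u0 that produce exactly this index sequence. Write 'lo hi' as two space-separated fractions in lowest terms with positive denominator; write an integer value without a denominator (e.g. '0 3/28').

C = [8/21, 10/21, 6/7, 1]
j=0 picked index 0: u0 ∈ [0, 8/21)
j=1 picked index 2: u0 ∈ [19/84, 17/28)
j=2 picked index 2: u0 ∈ [-1/42, 5/14)
j=3 picked index 3: u0 ∈ [3/28, 1/4)
intersection: [19/84, 1/4)

19/84 1/4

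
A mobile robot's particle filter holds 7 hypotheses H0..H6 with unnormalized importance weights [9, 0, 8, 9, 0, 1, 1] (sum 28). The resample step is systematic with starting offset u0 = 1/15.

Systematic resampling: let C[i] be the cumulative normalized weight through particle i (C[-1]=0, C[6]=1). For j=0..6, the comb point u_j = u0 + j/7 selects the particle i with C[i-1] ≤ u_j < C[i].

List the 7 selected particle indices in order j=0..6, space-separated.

C = [9/28, 9/28, 17/28, 13/14, 13/14, 27/28, 1]
j=0: u_0=1/15 ∈ [0, 9/28) → index 0
j=1: u_1=22/105 ∈ [0, 9/28) → index 0
j=2: u_2=37/105 ∈ [9/28, 17/28) → index 2
j=3: u_3=52/105 ∈ [9/28, 17/28) → index 2
j=4: u_4=67/105 ∈ [17/28, 13/14) → index 3
j=5: u_5=82/105 ∈ [17/28, 13/14) → index 3
j=6: u_6=97/105 ∈ [17/28, 13/14) → index 3

0 0 2 2 3 3 3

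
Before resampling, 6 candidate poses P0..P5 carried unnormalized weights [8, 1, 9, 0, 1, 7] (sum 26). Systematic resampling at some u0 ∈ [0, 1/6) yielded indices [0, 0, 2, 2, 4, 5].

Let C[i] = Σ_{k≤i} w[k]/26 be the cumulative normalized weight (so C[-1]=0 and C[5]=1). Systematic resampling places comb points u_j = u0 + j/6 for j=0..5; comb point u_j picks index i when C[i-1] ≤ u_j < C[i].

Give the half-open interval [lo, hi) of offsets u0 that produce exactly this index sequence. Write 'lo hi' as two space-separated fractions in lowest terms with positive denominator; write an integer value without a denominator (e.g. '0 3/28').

C = [4/13, 9/26, 9/13, 9/13, 19/26, 1]
j=0 picked index 0: u0 ∈ [0, 4/13)
j=1 picked index 0: u0 ∈ [-1/6, 11/78)
j=2 picked index 2: u0 ∈ [1/78, 14/39)
j=3 picked index 2: u0 ∈ [-2/13, 5/26)
j=4 picked index 4: u0 ∈ [1/39, 5/78)
j=5 picked index 5: u0 ∈ [-4/39, 1/6)
intersection: [1/39, 5/78)

1/39 5/78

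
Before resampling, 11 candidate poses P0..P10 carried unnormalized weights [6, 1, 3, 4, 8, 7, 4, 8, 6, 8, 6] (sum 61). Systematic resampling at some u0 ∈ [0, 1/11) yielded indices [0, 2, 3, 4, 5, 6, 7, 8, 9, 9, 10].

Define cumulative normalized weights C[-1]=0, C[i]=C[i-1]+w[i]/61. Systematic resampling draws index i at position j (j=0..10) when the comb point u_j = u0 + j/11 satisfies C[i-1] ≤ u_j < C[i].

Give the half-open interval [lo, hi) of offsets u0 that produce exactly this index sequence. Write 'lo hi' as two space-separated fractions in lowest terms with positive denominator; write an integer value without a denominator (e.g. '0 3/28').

29/671 32/671

C = [6/61, 7/61, 10/61, 14/61, 22/61, 29/61, 33/61, 41/61, 47/61, 55/61, 1]
j=0 picked index 0: u0 ∈ [0, 6/61)
j=1 picked index 2: u0 ∈ [16/671, 49/671)
j=2 picked index 3: u0 ∈ [-12/671, 32/671)
j=3 picked index 4: u0 ∈ [-29/671, 59/671)
j=4 picked index 5: u0 ∈ [-2/671, 75/671)
j=5 picked index 6: u0 ∈ [14/671, 58/671)
j=6 picked index 7: u0 ∈ [-3/671, 85/671)
j=7 picked index 8: u0 ∈ [24/671, 90/671)
j=8 picked index 9: u0 ∈ [29/671, 117/671)
j=9 picked index 9: u0 ∈ [-32/671, 56/671)
j=10 picked index 10: u0 ∈ [-5/671, 1/11)
intersection: [29/671, 32/671)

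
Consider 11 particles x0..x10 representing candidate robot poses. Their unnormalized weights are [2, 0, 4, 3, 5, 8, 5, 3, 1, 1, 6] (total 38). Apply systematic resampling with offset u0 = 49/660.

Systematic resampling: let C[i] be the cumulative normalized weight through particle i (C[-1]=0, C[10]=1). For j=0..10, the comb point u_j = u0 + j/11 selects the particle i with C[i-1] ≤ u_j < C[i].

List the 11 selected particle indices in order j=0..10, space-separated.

2 3 4 4 5 5 6 7 8 10 10

C = [1/19, 1/19, 3/19, 9/38, 7/19, 11/19, 27/38, 15/19, 31/38, 16/19, 1]
j=0: u_0=49/660 ∈ [1/19, 3/19) → index 2
j=1: u_1=109/660 ∈ [3/19, 9/38) → index 3
j=2: u_2=169/660 ∈ [9/38, 7/19) → index 4
j=3: u_3=229/660 ∈ [9/38, 7/19) → index 4
j=4: u_4=289/660 ∈ [7/19, 11/19) → index 5
j=5: u_5=349/660 ∈ [7/19, 11/19) → index 5
j=6: u_6=409/660 ∈ [11/19, 27/38) → index 6
j=7: u_7=469/660 ∈ [27/38, 15/19) → index 7
j=8: u_8=529/660 ∈ [15/19, 31/38) → index 8
j=9: u_9=589/660 ∈ [16/19, 1) → index 10
j=10: u_10=59/60 ∈ [16/19, 1) → index 10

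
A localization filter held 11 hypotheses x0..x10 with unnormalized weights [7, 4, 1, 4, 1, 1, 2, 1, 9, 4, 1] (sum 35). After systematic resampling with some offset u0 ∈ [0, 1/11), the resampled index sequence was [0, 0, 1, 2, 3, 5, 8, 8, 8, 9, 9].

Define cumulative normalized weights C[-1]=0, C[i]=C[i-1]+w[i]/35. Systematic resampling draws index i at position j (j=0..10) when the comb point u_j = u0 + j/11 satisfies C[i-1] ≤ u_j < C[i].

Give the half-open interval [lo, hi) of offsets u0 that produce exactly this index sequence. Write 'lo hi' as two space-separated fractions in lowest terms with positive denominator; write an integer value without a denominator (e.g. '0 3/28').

C = [1/5, 11/35, 12/35, 16/35, 17/35, 18/35, 4/7, 3/5, 6/7, 34/35, 1]
j=0 picked index 0: u0 ∈ [0, 1/5)
j=1 picked index 0: u0 ∈ [-1/11, 6/55)
j=2 picked index 1: u0 ∈ [1/55, 51/385)
j=3 picked index 2: u0 ∈ [16/385, 27/385)
j=4 picked index 3: u0 ∈ [-8/385, 36/385)
j=5 picked index 5: u0 ∈ [12/385, 23/385)
j=6 picked index 8: u0 ∈ [3/55, 24/77)
j=7 picked index 8: u0 ∈ [-2/55, 17/77)
j=8 picked index 8: u0 ∈ [-7/55, 10/77)
j=9 picked index 9: u0 ∈ [3/77, 59/385)
j=10 picked index 9: u0 ∈ [-4/77, 24/385)
intersection: [3/55, 23/385)

3/55 23/385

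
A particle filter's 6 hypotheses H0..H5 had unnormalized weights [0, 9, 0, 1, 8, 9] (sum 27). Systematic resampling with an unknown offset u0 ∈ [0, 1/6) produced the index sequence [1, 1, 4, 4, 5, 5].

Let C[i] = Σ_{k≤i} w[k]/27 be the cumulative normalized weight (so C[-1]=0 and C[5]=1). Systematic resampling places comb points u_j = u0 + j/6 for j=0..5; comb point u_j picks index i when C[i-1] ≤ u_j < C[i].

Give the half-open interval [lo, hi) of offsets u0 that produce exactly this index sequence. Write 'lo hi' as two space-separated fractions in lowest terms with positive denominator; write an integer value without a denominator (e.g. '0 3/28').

C = [0, 1/3, 1/3, 10/27, 2/3, 1]
j=0 picked index 1: u0 ∈ [0, 1/3)
j=1 picked index 1: u0 ∈ [-1/6, 1/6)
j=2 picked index 4: u0 ∈ [1/27, 1/3)
j=3 picked index 4: u0 ∈ [-7/54, 1/6)
j=4 picked index 5: u0 ∈ [0, 1/3)
j=5 picked index 5: u0 ∈ [-1/6, 1/6)
intersection: [1/27, 1/6)

1/27 1/6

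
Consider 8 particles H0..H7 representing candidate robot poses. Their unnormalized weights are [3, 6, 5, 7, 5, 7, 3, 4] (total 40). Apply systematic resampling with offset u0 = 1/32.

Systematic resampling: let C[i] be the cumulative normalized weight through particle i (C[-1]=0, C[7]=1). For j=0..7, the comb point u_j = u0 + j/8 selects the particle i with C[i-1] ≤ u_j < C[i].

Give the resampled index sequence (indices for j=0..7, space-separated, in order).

0 1 2 3 4 5 5 7

C = [3/40, 9/40, 7/20, 21/40, 13/20, 33/40, 9/10, 1]
j=0: u_0=1/32 ∈ [0, 3/40) → index 0
j=1: u_1=5/32 ∈ [3/40, 9/40) → index 1
j=2: u_2=9/32 ∈ [9/40, 7/20) → index 2
j=3: u_3=13/32 ∈ [7/20, 21/40) → index 3
j=4: u_4=17/32 ∈ [21/40, 13/20) → index 4
j=5: u_5=21/32 ∈ [13/20, 33/40) → index 5
j=6: u_6=25/32 ∈ [13/20, 33/40) → index 5
j=7: u_7=29/32 ∈ [9/10, 1) → index 7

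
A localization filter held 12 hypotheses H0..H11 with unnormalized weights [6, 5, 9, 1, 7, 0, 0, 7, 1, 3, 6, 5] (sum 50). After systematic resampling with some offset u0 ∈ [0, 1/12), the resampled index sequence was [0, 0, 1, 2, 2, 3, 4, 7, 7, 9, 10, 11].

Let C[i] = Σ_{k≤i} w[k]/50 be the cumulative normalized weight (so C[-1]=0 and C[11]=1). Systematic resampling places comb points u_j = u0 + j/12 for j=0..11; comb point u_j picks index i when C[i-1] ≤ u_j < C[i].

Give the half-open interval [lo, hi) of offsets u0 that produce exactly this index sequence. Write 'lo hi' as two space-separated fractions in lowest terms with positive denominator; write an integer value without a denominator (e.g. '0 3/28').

0 1/300

C = [3/25, 11/50, 2/5, 21/50, 14/25, 14/25, 14/25, 7/10, 18/25, 39/50, 9/10, 1]
j=0 picked index 0: u0 ∈ [0, 3/25)
j=1 picked index 0: u0 ∈ [-1/12, 11/300)
j=2 picked index 1: u0 ∈ [-7/150, 4/75)
j=3 picked index 2: u0 ∈ [-3/100, 3/20)
j=4 picked index 2: u0 ∈ [-17/150, 1/15)
j=5 picked index 3: u0 ∈ [-1/60, 1/300)
j=6 picked index 4: u0 ∈ [-2/25, 3/50)
j=7 picked index 7: u0 ∈ [-7/300, 7/60)
j=8 picked index 7: u0 ∈ [-8/75, 1/30)
j=9 picked index 9: u0 ∈ [-3/100, 3/100)
j=10 picked index 10: u0 ∈ [-4/75, 1/15)
j=11 picked index 11: u0 ∈ [-1/60, 1/12)
intersection: [0, 1/300)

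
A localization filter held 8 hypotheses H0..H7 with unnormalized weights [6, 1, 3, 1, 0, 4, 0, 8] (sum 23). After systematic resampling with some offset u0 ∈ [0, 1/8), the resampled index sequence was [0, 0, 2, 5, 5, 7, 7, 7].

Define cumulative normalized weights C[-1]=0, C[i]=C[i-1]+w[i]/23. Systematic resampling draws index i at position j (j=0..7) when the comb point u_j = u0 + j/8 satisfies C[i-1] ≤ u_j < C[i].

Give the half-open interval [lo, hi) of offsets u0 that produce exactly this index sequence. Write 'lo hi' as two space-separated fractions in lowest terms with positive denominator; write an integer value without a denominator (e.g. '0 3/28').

19/184 1/8

C = [6/23, 7/23, 10/23, 11/23, 11/23, 15/23, 15/23, 1]
j=0 picked index 0: u0 ∈ [0, 6/23)
j=1 picked index 0: u0 ∈ [-1/8, 25/184)
j=2 picked index 2: u0 ∈ [5/92, 17/92)
j=3 picked index 5: u0 ∈ [19/184, 51/184)
j=4 picked index 5: u0 ∈ [-1/46, 7/46)
j=5 picked index 7: u0 ∈ [5/184, 3/8)
j=6 picked index 7: u0 ∈ [-9/92, 1/4)
j=7 picked index 7: u0 ∈ [-41/184, 1/8)
intersection: [19/184, 1/8)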